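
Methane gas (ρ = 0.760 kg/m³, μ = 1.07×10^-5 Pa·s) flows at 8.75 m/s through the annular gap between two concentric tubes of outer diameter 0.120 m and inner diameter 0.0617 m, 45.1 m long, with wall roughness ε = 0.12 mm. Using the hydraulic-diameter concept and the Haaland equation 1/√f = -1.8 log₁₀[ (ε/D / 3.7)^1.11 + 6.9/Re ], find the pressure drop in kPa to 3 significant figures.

Hydraulic diameter D_h = 4A/P = D_o - D_i = 0.12 - 0.0617 = 0.0583 m.
Re = ρVD_h/μ = 0.76·8.75·0.0583/1.07e-05 = 3.623e+04.
ε/D_h = 0.00012/0.0583 = 0.00206; Haaland gives 1/√f = -1.8 log₁₀[0.000244+0.00019] = 6.052, so f = 0.0273.
ΔP = f(L/D_h)(ρV²/2) = 0.0273·45.1/0.0583·29.09 = 614.5 Pa.
ΔP = 0.615 kPa.

ΔP ≈ 0.615 kPa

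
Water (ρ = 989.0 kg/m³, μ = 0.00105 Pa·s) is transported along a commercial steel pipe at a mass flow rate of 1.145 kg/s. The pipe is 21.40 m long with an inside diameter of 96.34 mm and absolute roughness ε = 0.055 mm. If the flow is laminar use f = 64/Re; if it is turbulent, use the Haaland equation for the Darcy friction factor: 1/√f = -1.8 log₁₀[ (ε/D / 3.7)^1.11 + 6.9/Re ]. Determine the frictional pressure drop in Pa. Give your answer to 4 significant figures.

ΔP ≈ 79.99 Pa

A = πD²/4 = π(0.09634)²/4 = 0.00729 m²; mean velocity V = ṁ/(ρA) = 1.145/(989 · 0.00729) = 0.1588 m/s.
Reynolds number Re = ρVD/μ = 989 · 0.1588 · 0.09634 / 0.00105 = 1.441e+04.
Re > 4000 → turbulent. Relative roughness ε/D = 5.5e-05/0.09634 = 0.000571. Haaland: 1/√f = -1.8 log₁₀[(0.000571/3.7)^1.11 + 6.9/1.441e+04] = -1.8 log₁₀[5.88e-05 + 0.000479] = 5.885, so f = 0.02887.
Darcy-Weisbach: ΔP = f(L/D)(ρV²/2) = 0.02887·(21.4/0.09634)·(989·0.1588²/2) = 0.02887·222.1·12.47 = 79.99 Pa.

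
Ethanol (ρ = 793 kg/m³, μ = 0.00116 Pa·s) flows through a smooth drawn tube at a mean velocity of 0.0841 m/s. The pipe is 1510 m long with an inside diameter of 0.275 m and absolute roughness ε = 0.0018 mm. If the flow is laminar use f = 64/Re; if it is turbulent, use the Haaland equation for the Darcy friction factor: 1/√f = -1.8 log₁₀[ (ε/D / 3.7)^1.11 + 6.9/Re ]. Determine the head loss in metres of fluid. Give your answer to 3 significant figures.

Reynolds number Re = ρVD/μ = 793 · 0.0841 · 0.275 / 0.00116 = 1.581e+04.
Re > 4000 → turbulent. Relative roughness ε/D = 1.8e-06/0.275 = 6.55e-06. Haaland: 1/√f = -1.8 log₁₀[(6.55e-06/3.7)^1.11 + 6.9/1.581e+04] = -1.8 log₁₀[4.12e-07 + 0.000436] = 6.047, so f = 0.02734.
Darcy-Weisbach: ΔP = f(L/D)(ρV²/2) = 0.02734·(1510/0.275)·(793·0.0841²/2) = 0.02734·5491·2.804 = 421.1 Pa.
Head loss h_f = ΔP/(ρg) = 421.1/(793·9.81) = 0.0541 m.

h_f ≈ 0.0541 m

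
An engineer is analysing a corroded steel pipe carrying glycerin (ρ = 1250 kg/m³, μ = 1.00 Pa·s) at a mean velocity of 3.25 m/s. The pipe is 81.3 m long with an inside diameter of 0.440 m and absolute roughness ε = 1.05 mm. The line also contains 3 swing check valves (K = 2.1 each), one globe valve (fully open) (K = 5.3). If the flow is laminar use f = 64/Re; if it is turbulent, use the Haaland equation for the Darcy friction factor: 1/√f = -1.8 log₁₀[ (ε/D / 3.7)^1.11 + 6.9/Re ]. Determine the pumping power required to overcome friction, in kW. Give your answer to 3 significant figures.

P ≈ 59.4 kW

Reynolds number Re = ρVD/μ = 1250 · 3.25 · 0.44 / 1 = 1788.
Re < 2300 → laminar flow, so f = 64/Re = 64/1788 = 0.0358 (the turbulent correlation is not needed).
Total minor-loss coefficient ΣK = 3·2.1 + 1·5.3 = 11.6.
ΔP = [f·L/D + ΣK]·(ρV²/2) = [0.0358·81.3/0.44 + 11.6]·(1250·3.25²/2) = [6.616 + 11.6]·6602 = 1.203e+05 Pa.
Q = V·A = 3.25·0.1521 = 0.4942 m³/s.
Pumping power P = QΔP = 0.4942·1.203e+05 = 59430 W = 59.4 kW.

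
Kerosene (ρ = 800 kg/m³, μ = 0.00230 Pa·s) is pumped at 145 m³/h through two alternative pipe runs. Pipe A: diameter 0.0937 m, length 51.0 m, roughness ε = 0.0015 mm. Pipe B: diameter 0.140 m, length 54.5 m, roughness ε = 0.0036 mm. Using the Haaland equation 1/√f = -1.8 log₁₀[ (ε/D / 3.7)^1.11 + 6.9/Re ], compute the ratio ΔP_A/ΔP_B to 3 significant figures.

Pipe A: V = Q/A = 0.04028/0.006896 = 5.841 m/s; Re = 1.904e+05; ε/D = 1.6e-05; Haaland → f = 0.01574; ΔP_A = f(L/D)(ρV²/2) = 1.169e+05 Pa.
Pipe B: V = Q/A = 0.04028/0.01539 = 2.616 m/s; Re = 1.274e+05; ε/D = 2.57e-05; Haaland → f = 0.01708; ΔP_B = f(L/D)(ρV²/2) = 1.82e+04 Pa.
ΔP_A/ΔP_B = 1.169e+05/1.82e+04 = 6.42.

ΔP_A/ΔP_B ≈ 6.42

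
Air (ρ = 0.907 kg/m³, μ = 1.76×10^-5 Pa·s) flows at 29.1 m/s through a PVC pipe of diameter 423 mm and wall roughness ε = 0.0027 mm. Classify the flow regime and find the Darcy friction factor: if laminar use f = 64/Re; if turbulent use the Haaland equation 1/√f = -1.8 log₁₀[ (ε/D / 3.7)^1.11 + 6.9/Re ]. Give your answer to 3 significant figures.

f ≈ 0.0126

Re = ρVD/μ = 0.907·29.1·0.423/1.76e-05 = 6.343e+05.
Re > 4000 → turbulent. ε/D = 2.7e-06/0.423 = 6.38e-06; Haaland: 1/√f = -1.8 log₁₀[4.01e-07 + 1.09e-05] = 8.906, so f = 0.01261.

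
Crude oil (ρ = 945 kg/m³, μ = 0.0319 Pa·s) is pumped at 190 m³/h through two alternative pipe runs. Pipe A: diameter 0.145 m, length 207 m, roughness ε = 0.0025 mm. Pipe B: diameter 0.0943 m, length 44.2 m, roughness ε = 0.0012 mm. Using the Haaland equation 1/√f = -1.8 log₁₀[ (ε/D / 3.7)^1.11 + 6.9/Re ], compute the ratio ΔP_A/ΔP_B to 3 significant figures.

Pipe A: V = Q/A = 0.05278/0.01651 = 3.196 m/s; Re = 1.373e+04; ε/D = 1.72e-05; Haaland → f = 0.02838; ΔP_A = f(L/D)(ρV²/2) = 1.956e+05 Pa.
Pipe B: V = Q/A = 0.05278/0.006984 = 7.557 m/s; Re = 2.111e+04; ε/D = 1.27e-05; Haaland → f = 0.02542; ΔP_B = f(L/D)(ρV²/2) = 3.215e+05 Pa.
ΔP_A/ΔP_B = 1.956e+05/3.215e+05 = 0.608.

ΔP_A/ΔP_B ≈ 0.608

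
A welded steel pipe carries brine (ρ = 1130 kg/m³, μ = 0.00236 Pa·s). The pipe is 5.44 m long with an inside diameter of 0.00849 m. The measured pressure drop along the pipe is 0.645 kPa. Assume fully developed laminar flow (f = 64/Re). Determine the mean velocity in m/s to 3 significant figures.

V ≈ 0.113 m/s

For laminar flow, f = 64/Re with Re = ρVD/μ, so Darcy-Weisbach reduces to ΔP = 32μLV/D². Solving for V: V = ΔP·D²/(32μL) = 645·(0.00849)²/(32·0.00236·5.44) = 0.1132 m/s.
Check: Re = ρVD/μ = 1130·0.1132·0.00849/0.00236 = 460 < 2300, so the laminar assumption holds.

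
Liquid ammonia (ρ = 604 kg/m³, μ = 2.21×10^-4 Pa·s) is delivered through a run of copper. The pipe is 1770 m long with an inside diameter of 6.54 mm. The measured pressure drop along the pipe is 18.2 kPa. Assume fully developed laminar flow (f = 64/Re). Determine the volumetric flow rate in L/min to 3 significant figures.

Q ≈ 0.125 L/min

For laminar flow, f = 64/Re with Re = ρVD/μ, so Darcy-Weisbach reduces to ΔP = 32μLV/D². Solving for V: V = ΔP·D²/(32μL) = 1.82e+04·(0.00654)²/(32·0.000221·1770) = 0.06219 m/s.
Check: Re = ρVD/μ = 604·0.06219·0.00654/0.000221 = 1112 < 2300, so the laminar assumption holds.
Q = V·A = 0.06219·(π/4·0.00654²) = 2.089e-06 m³/s = 0.125 L/min.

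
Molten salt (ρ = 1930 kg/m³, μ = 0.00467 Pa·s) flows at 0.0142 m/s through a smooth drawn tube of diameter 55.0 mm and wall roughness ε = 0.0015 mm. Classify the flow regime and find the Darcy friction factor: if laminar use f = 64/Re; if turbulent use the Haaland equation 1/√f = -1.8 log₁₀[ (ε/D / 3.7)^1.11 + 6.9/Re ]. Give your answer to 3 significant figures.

Re = ρVD/μ = 1930·0.0142·0.055/0.00467 = 322.8.
Re < 2300 → laminar, so f = 64/Re = 0.1983 (roughness is irrelevant in laminar flow).

f ≈ 0.198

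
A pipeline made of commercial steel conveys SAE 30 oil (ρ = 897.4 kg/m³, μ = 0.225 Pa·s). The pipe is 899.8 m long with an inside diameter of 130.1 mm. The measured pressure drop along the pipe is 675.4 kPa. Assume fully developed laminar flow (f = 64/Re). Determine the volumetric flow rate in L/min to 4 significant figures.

For laminar flow, f = 64/Re with Re = ρVD/μ, so Darcy-Weisbach reduces to ΔP = 32μLV/D². Solving for V: V = ΔP·D²/(32μL) = 6.754e+05·(0.1301)²/(32·0.225·899.8) = 1.765 m/s.
Check: Re = ρVD/μ = 897.4·1.765·0.1301/0.225 = 915.6 < 2300, so the laminar assumption holds.
Q = V·A = 1.765·(π/4·0.1301²) = 0.02346 m³/s = 1407 L/min.

Q ≈ 1407 L/min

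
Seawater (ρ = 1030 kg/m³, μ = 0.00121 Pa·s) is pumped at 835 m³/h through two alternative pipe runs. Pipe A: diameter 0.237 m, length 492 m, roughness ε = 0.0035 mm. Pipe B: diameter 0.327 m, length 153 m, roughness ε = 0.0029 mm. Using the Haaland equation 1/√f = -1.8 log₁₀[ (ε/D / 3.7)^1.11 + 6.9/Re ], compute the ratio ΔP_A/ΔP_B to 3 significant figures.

Pipe A: V = Q/A = 0.2319/0.04412 = 5.258 m/s; Re = 1.061e+06; ε/D = 1.48e-05; Haaland → f = 0.01176; ΔP_A = f(L/D)(ρV²/2) = 3.475e+05 Pa.
Pipe B: V = Q/A = 0.2319/0.08398 = 2.762 m/s; Re = 7.688e+05; ε/D = 8.87e-06; Haaland → f = 0.01225; ΔP_B = f(L/D)(ρV²/2) = 2.251e+04 Pa.
ΔP_A/ΔP_B = 3.475e+05/2.251e+04 = 15.4.

ΔP_A/ΔP_B ≈ 15.4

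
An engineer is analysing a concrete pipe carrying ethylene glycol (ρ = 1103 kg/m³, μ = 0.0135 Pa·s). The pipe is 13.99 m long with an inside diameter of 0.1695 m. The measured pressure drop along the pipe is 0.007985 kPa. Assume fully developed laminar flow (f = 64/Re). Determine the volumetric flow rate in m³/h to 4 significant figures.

Q ≈ 3.084 m³/h

For laminar flow, f = 64/Re with Re = ρVD/μ, so Darcy-Weisbach reduces to ΔP = 32μLV/D². Solving for V: V = ΔP·D²/(32μL) = 7.985·(0.1695)²/(32·0.0135·13.99) = 0.03796 m/s.
Check: Re = ρVD/μ = 1103·0.03796·0.1695/0.0135 = 525.7 < 2300, so the laminar assumption holds.
Q = V·A = 0.03796·(π/4·0.1695²) = 0.0008565 m³/s = 3.084 m³/h.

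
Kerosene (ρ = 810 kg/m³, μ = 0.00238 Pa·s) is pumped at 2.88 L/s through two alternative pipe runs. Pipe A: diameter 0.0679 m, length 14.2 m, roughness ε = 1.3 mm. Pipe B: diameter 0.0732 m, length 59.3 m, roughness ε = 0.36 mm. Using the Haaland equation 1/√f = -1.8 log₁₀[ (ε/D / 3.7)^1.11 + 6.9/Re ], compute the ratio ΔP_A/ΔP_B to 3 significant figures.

Pipe A: V = Q/A = 0.00288/0.003621 = 0.7954 m/s; Re = 1.838e+04; ε/D = 0.0191; Haaland → f = 0.04999; ΔP_A = f(L/D)(ρV²/2) = 2679 Pa.
Pipe B: V = Q/A = 0.00288/0.004208 = 0.6844 m/s; Re = 1.705e+04; ε/D = 0.00492; Haaland → f = 0.03475; ΔP_B = f(L/D)(ρV²/2) = 5339 Pa.
ΔP_A/ΔP_B = 2679/5339 = 0.502.

ΔP_A/ΔP_B ≈ 0.502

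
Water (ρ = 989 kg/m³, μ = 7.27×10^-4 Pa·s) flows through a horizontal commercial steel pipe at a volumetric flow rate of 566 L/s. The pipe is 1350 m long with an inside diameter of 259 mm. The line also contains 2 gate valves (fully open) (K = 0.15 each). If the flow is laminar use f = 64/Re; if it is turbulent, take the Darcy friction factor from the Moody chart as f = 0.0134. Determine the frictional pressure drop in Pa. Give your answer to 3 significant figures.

Q = 566 L/s = 566/1000 = 0.566 m³/s.
Cross-sectional area A = πD²/4 = π(0.259)²/4 = 0.05269 m²; mean velocity V = Q/A = 0.566/0.05269 = 10.74 m/s.
Reynolds number Re = ρVD/μ = 989 · 10.74 · 0.259 / 0.000727 = 3.785e+06.
Re > 4000 → turbulent; use the Moody-chart value f = 0.0134.
Total minor-loss coefficient ΣK = 2·0.15 = 0.3.
ΔP = [f·L/D + ΣK]·(ρV²/2) = [0.0134·1350/0.259 + 0.3]·(989·10.74²/2) = [69.85 + 0.3]·5.707e+04 = 4.003e+06 Pa.

ΔP ≈ 4.00×10^6 Pa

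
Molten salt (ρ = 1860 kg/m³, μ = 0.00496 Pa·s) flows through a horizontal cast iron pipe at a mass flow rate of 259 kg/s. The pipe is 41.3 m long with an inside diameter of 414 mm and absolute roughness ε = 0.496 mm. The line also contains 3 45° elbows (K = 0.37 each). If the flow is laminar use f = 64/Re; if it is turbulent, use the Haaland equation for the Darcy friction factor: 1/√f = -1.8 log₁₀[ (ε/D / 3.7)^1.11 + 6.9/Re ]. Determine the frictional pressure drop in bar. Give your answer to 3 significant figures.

A = πD²/4 = π(0.414)²/4 = 0.1346 m²; mean velocity V = ṁ/(ρA) = 259/(1860 · 0.1346) = 1.034 m/s.
Reynolds number Re = ρVD/μ = 1860 · 1.034 · 0.414 / 0.00496 = 1.606e+05.
Re > 4000 → turbulent. Relative roughness ε/D = 0.000496/0.414 = 0.0012. Haaland: 1/√f = -1.8 log₁₀[(0.0012/3.7)^1.11 + 6.9/1.606e+05] = -1.8 log₁₀[0.000134 + 4.3e-05] = 6.755, so f = 0.02192.
Total minor-loss coefficient ΣK = 3·0.37 = 1.11.
ΔP = [f·L/D + ΣK]·(ρV²/2) = [0.02192·41.3/0.414 + 1.11]·(1860·1.034²/2) = [2.186 + 1.11]·995.1 = 3280 Pa.
ΔP = 3280 Pa = 0.0328 bar.

ΔP ≈ 0.0328 bar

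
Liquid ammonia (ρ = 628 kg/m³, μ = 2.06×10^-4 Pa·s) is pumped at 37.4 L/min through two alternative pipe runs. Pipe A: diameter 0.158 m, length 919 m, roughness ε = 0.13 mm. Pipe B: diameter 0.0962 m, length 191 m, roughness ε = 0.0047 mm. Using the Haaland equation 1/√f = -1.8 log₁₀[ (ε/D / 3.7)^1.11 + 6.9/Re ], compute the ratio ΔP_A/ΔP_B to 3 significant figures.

ΔP_A/ΔP_B ≈ 0.476

Pipe A: V = Q/A = 0.0006233/0.01961 = 0.03179 m/s; Re = 1.531e+04; ε/D = 0.000823; Haaland → f = 0.02889; ΔP_A = f(L/D)(ρV²/2) = 53.33 Pa.
Pipe B: V = Q/A = 0.0006233/0.007268 = 0.08576 m/s; Re = 2.515e+04; ε/D = 4.89e-05; Haaland → f = 0.02441; ΔP_B = f(L/D)(ρV²/2) = 111.9 Pa.
ΔP_A/ΔP_B = 53.33/111.9 = 0.476.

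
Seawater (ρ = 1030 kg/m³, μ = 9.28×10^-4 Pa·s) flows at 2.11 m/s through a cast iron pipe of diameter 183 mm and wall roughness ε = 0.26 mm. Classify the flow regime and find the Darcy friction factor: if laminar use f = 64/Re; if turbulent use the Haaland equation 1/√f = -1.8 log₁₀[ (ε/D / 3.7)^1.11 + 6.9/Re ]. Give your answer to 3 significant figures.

Re = ρVD/μ = 1030·2.11·0.183/0.000928 = 4.286e+05.
Re > 4000 → turbulent. ε/D = 0.00026/0.183 = 0.00142; Haaland: 1/√f = -1.8 log₁₀[0.000162 + 1.61e-05] = 6.75, so f = 0.02195.

f ≈ 0.0219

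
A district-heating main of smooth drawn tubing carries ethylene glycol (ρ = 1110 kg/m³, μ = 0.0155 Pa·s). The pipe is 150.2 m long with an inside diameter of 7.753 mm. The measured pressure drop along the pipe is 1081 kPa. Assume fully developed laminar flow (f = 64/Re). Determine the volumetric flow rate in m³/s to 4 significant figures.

For laminar flow, f = 64/Re with Re = ρVD/μ, so Darcy-Weisbach reduces to ΔP = 32μLV/D². Solving for V: V = ΔP·D²/(32μL) = 1.081e+06·(0.007753)²/(32·0.0155·150.2) = 0.8722 m/s.
Check: Re = ρVD/μ = 1110·0.8722·0.007753/0.0155 = 484.3 < 2300, so the laminar assumption holds.
Q = V·A = 0.8722·(π/4·0.007753²) = 4.118e-05 m³/s = 4.118×10^-5 m³/s.

Q ≈ 4.118×10^-5 m³/s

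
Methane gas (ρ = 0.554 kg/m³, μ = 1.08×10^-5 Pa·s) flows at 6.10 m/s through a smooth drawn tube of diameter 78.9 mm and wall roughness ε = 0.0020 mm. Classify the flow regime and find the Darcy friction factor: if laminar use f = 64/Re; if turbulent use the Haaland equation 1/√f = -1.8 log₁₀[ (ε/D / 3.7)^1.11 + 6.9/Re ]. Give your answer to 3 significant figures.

f ≈ 0.0245

Re = ρVD/μ = 0.554·6.1·0.0789/1.08e-05 = 2.469e+04.
Re > 4000 → turbulent. ε/D = 2e-06/0.0789 = 2.53e-05; Haaland: 1/√f = -1.8 log₁₀[1.85e-06 + 0.000279] = 6.391, so f = 0.02448.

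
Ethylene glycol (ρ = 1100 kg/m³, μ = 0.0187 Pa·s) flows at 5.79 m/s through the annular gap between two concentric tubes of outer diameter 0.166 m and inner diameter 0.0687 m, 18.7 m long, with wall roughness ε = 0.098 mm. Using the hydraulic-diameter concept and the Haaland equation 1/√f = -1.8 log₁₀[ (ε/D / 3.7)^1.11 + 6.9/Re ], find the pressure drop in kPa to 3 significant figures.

Hydraulic diameter D_h = 4A/P = D_o - D_i = 0.166 - 0.0687 = 0.0973 m.
Re = ρVD_h/μ = 1100·5.79·0.0973/0.0187 = 3.314e+04.
ε/D_h = 9.8e-05/0.0973 = 0.00101; Haaland gives 1/√f = -1.8 log₁₀[0.00011+0.000208] = 6.294, so f = 0.02524.
ΔP = f(L/D_h)(ρV²/2) = 0.02524·18.7/0.0973·1.844e+04 = 8.945e+04 Pa.
ΔP = 89.4 kPa.

ΔP ≈ 89.4 kPa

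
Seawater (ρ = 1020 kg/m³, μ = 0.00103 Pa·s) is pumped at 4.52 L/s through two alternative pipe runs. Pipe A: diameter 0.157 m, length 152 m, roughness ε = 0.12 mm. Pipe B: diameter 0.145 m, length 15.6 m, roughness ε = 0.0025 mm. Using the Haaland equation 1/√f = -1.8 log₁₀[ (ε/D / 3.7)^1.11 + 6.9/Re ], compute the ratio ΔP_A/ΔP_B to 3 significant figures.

Pipe A: V = Q/A = 0.00452/0.01936 = 0.2335 m/s; Re = 3.63e+04; ε/D = 0.000764; Haaland → f = 0.02426; ΔP_A = f(L/D)(ρV²/2) = 653.1 Pa.
Pipe B: V = Q/A = 0.00452/0.01651 = 0.2737 m/s; Re = 3.93e+04; ε/D = 1.72e-05; Haaland → f = 0.02192; ΔP_B = f(L/D)(ρV²/2) = 90.1 Pa.
ΔP_A/ΔP_B = 653.1/90.1 = 7.25.

ΔP_A/ΔP_B ≈ 7.25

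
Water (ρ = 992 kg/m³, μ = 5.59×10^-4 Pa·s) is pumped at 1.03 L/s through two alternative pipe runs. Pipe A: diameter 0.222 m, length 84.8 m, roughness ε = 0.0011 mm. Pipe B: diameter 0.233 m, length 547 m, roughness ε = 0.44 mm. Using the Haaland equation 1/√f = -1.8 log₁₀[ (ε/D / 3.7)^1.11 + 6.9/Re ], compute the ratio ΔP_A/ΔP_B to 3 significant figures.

Pipe A: V = Q/A = 0.00103/0.03871 = 0.02661 m/s; Re = 1.048e+04; ε/D = 4.95e-06; Haaland → f = 0.03049; ΔP_A = f(L/D)(ρV²/2) = 4.091 Pa.
Pipe B: V = Q/A = 0.00103/0.04264 = 0.02416 m/s; Re = 9988; ε/D = 0.00189; Haaland → f = 0.0334; ΔP_B = f(L/D)(ρV²/2) = 22.7 Pa.
ΔP_A/ΔP_B = 4.091/22.7 = 0.180.

ΔP_A/ΔP_B ≈ 0.180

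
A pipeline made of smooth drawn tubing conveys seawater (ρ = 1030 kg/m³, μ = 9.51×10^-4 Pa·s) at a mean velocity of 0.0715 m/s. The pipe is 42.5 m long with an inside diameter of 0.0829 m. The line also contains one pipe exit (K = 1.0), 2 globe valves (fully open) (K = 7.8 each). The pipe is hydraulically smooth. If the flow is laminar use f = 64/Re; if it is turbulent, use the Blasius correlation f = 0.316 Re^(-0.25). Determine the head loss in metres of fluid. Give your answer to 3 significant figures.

h_f ≈ 0.00904 m

Reynolds number Re = ρVD/μ = 1030 · 0.0715 · 0.0829 / 0.000951 = 6420.
Re > 4000 → turbulent. Smooth-pipe (Blasius): f = 0.316 Re^(-0.25) = 0.316/(6420)^0.25 = 0.0353.
Total minor-loss coefficient ΣK = 1·1 + 2·7.8 = 16.6.
ΔP = [f·L/D + ΣK]·(ρV²/2) = [0.0353·42.5/0.0829 + 16.6]·(1030·0.0715²/2) = [18.1 + 16.6]·2.633 = 91.35 Pa.
Head loss h_f = ΔP/(ρg) = 91.35/(1030·9.81) = 0.00904 m.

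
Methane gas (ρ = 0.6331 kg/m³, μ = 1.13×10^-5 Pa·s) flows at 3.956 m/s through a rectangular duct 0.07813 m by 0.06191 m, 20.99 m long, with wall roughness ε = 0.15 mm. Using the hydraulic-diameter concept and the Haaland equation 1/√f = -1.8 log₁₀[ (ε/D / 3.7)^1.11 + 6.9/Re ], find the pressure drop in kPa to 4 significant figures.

Hydraulic diameter D_h = 4A/P = 4·(0.07813·0.06191)/(2·(0.07813+0.06191)) = 0.01935/0.2801 = 0.06908 m.
Re = ρVD_h/μ = 0.6331·3.956·0.06908/1.13e-05 = 1.531e+04.
ε/D_h = 0.00015/0.06908 = 0.00217; Haaland gives 1/√f = -1.8 log₁₀[0.000259+0.000451] = 5.668, so f = 0.03112.
ΔP = f(L/D_h)(ρV²/2) = 0.03112·20.99/0.06908·4.954 = 46.85 Pa.
ΔP = 0.04685 kPa.

ΔP ≈ 0.04685 kPa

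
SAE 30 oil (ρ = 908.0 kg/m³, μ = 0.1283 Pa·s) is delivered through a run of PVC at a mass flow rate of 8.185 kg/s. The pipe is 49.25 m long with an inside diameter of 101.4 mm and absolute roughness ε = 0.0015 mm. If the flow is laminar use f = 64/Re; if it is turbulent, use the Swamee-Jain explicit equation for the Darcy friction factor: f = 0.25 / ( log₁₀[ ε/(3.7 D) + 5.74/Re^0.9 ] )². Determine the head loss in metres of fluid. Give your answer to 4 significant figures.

A = πD²/4 = π(0.1014)²/4 = 0.008075 m²; mean velocity V = ṁ/(ρA) = 8.185/(908 · 0.008075) = 1.116 m/s.
Reynolds number Re = ρVD/μ = 908 · 1.116 · 0.1014 / 0.128 = 801.1.
Re < 2300 → laminar flow, so f = 64/Re = 64/801.1 = 0.07989 (the turbulent correlation is not needed).
Darcy-Weisbach: ΔP = f(L/D)(ρV²/2) = 0.07989·(49.25/0.1014)·(908·1.116²/2) = 0.07989·485.7·565.7 = 2.195e+04 Pa.
Head loss h_f = ΔP/(ρg) = 2.195e+04/(908·9.81) = 2.464 m.

h_f ≈ 2.464 m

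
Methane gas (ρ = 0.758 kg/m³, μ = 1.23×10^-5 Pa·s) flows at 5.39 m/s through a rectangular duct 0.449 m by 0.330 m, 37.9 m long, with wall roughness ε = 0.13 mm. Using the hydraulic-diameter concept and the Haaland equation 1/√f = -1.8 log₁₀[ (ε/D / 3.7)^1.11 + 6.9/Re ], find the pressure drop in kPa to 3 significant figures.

Hydraulic diameter D_h = 4A/P = 4·(0.449·0.33)/(2·(0.449+0.33)) = 0.5927/1.558 = 0.3804 m.
Re = ρVD_h/μ = 0.758·5.39·0.3804/1.23e-05 = 1.264e+05.
ε/D_h = 0.00013/0.3804 = 0.000342; Haaland gives 1/√f = -1.8 log₁₀[3.32e-05+5.46e-05] = 7.301, so f = 0.01876.
ΔP = f(L/D_h)(ρV²/2) = 0.01876·37.9/0.3804·11.01 = 20.58 Pa.
ΔP = 0.0206 kPa.

ΔP ≈ 0.0206 kPa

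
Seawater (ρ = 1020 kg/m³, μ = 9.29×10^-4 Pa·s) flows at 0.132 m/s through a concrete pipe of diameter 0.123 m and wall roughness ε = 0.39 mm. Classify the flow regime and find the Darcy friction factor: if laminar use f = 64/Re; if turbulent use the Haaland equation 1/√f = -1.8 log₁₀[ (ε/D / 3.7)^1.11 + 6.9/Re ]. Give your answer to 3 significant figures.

f ≈ 0.0320

Re = ρVD/μ = 1020·0.132·0.123/0.000929 = 1.783e+04.
Re > 4000 → turbulent. ε/D = 0.00039/0.123 = 0.00317; Haaland: 1/√f = -1.8 log₁₀[0.000394 + 0.000387] = 5.593, so f = 0.03197.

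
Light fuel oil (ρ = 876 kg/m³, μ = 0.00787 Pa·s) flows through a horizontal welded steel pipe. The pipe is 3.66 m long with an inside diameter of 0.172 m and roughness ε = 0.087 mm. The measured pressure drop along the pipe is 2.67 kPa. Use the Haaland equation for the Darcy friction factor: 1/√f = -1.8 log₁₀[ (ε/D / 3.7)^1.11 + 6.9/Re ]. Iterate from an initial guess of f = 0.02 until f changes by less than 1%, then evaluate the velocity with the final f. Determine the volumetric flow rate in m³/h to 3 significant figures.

Rearranging Darcy-Weisbach: V = √(2·ΔP·D/(f·L·ρ)). With ε/D = 8.7e-05/0.172 = 0.000506, iterate starting from f = 0.02:
  f = 0.02 → V = √(2·2670·0.172/(0.02·3.66·876)) = 3.785 m/s; Re = ρVD/μ = 7.246e+04; f → 0.021
  f = 0.021 → V = 3.694 m/s; Re = 7.071e+04; f → 0.02107
Converged (Δf/f < 1%). With the final f = 0.02107: V = √(2·2670·0.172/(0.02107·3.66·876)) = 3.687 m/s.
Q = V·A = 3.687·(π/4·0.172²) = 0.08567 m³/s = 308 m³/h.

Q ≈ 308 m³/h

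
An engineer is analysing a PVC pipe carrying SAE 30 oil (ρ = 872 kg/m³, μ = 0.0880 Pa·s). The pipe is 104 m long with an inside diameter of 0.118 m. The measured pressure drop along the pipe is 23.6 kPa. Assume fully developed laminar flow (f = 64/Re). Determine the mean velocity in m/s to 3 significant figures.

V ≈ 1.12 m/s

For laminar flow, f = 64/Re with Re = ρVD/μ, so Darcy-Weisbach reduces to ΔP = 32μLV/D². Solving for V: V = ΔP·D²/(32μL) = 2.36e+04·(0.118)²/(32·0.088·104) = 1.122 m/s.
Check: Re = ρVD/μ = 872·1.122·0.118/0.088 = 1312 < 2300, so the laminar assumption holds.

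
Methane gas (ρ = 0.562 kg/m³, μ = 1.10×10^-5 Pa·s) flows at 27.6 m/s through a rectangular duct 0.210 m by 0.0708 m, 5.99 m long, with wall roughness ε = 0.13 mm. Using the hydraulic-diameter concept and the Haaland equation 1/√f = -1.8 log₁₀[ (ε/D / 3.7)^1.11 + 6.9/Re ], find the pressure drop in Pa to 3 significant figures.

Hydraulic diameter D_h = 4A/P = 4·(0.21·0.0708)/(2·(0.21+0.0708)) = 0.05947/0.5616 = 0.1059 m.
Re = ρVD_h/μ = 0.562·27.6·0.1059/1.1e-05 = 1.493e+05.
ε/D_h = 0.00013/0.1059 = 0.00123; Haaland gives 1/√f = -1.8 log₁₀[0.000137+4.62e-05] = 6.725, so f = 0.02211.
ΔP = f(L/D_h)(ρV²/2) = 0.02211·5.99/0.1059·214.1 = 267.7 Pa.

ΔP ≈ 268 Pa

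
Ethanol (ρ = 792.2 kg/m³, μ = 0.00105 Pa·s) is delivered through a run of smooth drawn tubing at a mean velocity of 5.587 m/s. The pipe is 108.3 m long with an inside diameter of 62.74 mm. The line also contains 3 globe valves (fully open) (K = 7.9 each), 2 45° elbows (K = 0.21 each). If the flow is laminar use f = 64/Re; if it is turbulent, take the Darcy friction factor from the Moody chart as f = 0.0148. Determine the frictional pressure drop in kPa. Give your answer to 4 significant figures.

ΔP ≈ 614.1 kPa

Reynolds number Re = ρVD/μ = 792.2 · 5.587 · 0.06274 / 0.00105 = 2.645e+05.
Re > 4000 → turbulent; use the Moody-chart value f = 0.0148.
Total minor-loss coefficient ΣK = 3·7.9 + 2·0.21 = 24.1.
ΔP = [f·L/D + ΣK]·(ρV²/2) = [0.0148·108.3/0.06274 + 24.1]·(792.2·5.587²/2) = [25.55 + 24.1]·1.236e+04 = 6.141e+05 Pa.
ΔP = 6.141e+05 Pa = 614.1 kPa.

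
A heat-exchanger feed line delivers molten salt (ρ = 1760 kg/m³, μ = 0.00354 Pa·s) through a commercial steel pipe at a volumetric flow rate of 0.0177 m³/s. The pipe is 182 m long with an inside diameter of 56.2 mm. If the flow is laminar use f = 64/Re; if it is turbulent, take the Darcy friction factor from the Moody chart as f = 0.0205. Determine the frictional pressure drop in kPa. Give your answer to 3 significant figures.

Cross-sectional area A = πD²/4 = π(0.0562)²/4 = 0.002481 m²; mean velocity V = Q/A = 0.0177/0.002481 = 7.135 m/s.
Reynolds number Re = ρVD/μ = 1760 · 7.135 · 0.0562 / 0.00354 = 1.994e+05.
Re > 4000 → turbulent; use the Moody-chart value f = 0.0205.
Darcy-Weisbach: ΔP = f(L/D)(ρV²/2) = 0.0205·(182/0.0562)·(1760·7.135²/2) = 0.0205·3238·4.48e+04 = 2.974e+06 Pa.
ΔP = 2.974e+06 Pa = 2970 kPa.

ΔP ≈ 2970 kPa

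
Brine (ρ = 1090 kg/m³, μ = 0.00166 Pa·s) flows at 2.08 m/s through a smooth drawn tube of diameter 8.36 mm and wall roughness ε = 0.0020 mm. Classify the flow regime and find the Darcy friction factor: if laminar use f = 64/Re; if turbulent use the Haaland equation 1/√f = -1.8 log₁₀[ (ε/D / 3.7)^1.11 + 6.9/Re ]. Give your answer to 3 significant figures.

Re = ρVD/μ = 1090·2.08·0.00836/0.00166 = 1.142e+04.
Re > 4000 → turbulent. ε/D = 2e-06/0.00836 = 0.000239; Haaland: 1/√f = -1.8 log₁₀[2.24e-05 + 0.000604] = 5.765, so f = 0.03009.

f ≈ 0.0301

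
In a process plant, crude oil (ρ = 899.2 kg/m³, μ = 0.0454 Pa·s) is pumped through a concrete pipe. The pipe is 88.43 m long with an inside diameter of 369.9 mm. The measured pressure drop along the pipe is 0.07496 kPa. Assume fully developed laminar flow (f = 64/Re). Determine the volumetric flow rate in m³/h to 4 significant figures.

For laminar flow, f = 64/Re with Re = ρVD/μ, so Darcy-Weisbach reduces to ΔP = 32μLV/D². Solving for V: V = ΔP·D²/(32μL) = 74.96·(0.3699)²/(32·0.0454·88.43) = 0.07983 m/s.
Check: Re = ρVD/μ = 899.2·0.07983·0.3699/0.0454 = 584.9 < 2300, so the laminar assumption holds.
Q = V·A = 0.07983·(π/4·0.3699²) = 0.008579 m³/s = 30.89 m³/h.

Q ≈ 30.89 m³/h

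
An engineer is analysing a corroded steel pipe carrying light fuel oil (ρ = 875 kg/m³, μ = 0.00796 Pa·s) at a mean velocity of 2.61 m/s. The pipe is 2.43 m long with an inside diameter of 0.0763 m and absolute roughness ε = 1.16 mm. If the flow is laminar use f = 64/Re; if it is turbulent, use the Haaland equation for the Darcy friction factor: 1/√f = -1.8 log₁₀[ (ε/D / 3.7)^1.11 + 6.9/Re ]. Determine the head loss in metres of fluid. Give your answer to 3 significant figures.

Reynolds number Re = ρVD/μ = 875 · 2.61 · 0.0763 / 0.00796 = 2.189e+04.
Re > 4000 → turbulent. Relative roughness ε/D = 0.00116/0.0763 = 0.0152. Haaland: 1/√f = -1.8 log₁₀[(0.0152/3.7)^1.11 + 6.9/2.189e+04] = -1.8 log₁₀[0.00225 + 0.000315] = 4.665, so f = 0.04595.
Darcy-Weisbach: ΔP = f(L/D)(ρV²/2) = 0.04595·(2.43/0.0763)·(875·2.61²/2) = 0.04595·31.85·2980 = 4361 Pa.
Head loss h_f = ΔP/(ρg) = 4361/(875·9.81) = 0.508 m.

h_f ≈ 0.508 m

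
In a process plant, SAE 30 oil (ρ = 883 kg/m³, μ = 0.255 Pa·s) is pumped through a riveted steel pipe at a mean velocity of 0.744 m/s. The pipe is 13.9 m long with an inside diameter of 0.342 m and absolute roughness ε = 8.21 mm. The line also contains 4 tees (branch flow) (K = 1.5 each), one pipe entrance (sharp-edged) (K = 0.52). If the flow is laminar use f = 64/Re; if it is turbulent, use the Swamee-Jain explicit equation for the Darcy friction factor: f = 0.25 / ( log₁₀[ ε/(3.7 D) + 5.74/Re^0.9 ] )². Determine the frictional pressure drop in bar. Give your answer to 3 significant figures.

Reynolds number Re = ρVD/μ = 883 · 0.744 · 0.342 / 0.255 = 881.1.
Re < 2300 → laminar flow, so f = 64/Re = 64/881.1 = 0.07264 (the turbulent correlation is not needed).
Total minor-loss coefficient ΣK = 4·1.5 + 1·0.52 = 6.52.
ΔP = [f·L/D + ΣK]·(ρV²/2) = [0.07264·13.9/0.342 + 6.52]·(883·0.744²/2) = [2.952 + 6.52]·244.4 = 2315 Pa.
ΔP = 2315 Pa = 0.0231 bar.

ΔP ≈ 0.0231 bar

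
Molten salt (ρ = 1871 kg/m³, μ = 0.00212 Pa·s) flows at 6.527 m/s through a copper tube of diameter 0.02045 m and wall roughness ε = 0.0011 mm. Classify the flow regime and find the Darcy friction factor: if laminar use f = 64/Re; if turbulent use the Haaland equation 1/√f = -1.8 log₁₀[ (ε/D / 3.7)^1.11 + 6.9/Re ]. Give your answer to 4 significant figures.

Re = ρVD/μ = 1871·6.527·0.02045/0.00212 = 1.178e+05.
Re > 4000 → turbulent. ε/D = 1.1e-06/0.02045 = 5.38e-05; Haaland: 1/√f = -1.8 log₁₀[4.27e-06 + 5.86e-05] = 7.563, so f = 0.01748.

f ≈ 0.01748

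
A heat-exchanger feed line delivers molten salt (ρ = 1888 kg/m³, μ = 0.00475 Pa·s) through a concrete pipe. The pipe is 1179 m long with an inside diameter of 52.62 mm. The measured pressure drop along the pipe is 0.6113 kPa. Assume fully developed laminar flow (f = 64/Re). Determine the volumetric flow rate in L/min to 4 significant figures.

Q ≈ 1.232 L/min

For laminar flow, f = 64/Re with Re = ρVD/μ, so Darcy-Weisbach reduces to ΔP = 32μLV/D². Solving for V: V = ΔP·D²/(32μL) = 611.3·(0.05262)²/(32·0.00475·1179) = 0.009445 m/s.
Check: Re = ρVD/μ = 1888·0.009445·0.05262/0.00475 = 197.5 < 2300, so the laminar assumption holds.
Q = V·A = 0.009445·(π/4·0.05262²) = 2.054e-05 m³/s = 1.232 L/min.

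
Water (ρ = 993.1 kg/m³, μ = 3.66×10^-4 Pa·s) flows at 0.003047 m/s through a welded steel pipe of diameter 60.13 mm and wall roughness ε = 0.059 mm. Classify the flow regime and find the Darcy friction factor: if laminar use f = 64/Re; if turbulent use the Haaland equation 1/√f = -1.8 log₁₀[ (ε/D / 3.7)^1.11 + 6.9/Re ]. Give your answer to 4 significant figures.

f ≈ 0.1287

Re = ρVD/μ = 993.1·0.003047·0.06013/0.000366 = 497.1.
Re < 2300 → laminar, so f = 64/Re = 0.1287 (roughness is irrelevant in laminar flow).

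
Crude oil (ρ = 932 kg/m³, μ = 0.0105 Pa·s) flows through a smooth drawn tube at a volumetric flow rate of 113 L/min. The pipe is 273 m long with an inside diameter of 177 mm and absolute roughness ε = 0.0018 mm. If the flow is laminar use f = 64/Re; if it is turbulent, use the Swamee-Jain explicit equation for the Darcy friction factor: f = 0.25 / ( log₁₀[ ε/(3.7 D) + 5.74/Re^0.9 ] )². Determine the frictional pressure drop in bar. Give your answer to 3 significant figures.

Q = 113 L/min = 113/60000 = 0.001883 m³/s.
Cross-sectional area A = πD²/4 = π(0.177)²/4 = 0.02461 m²; mean velocity V = Q/A = 0.001883/0.02461 = 0.07654 m/s.
Reynolds number Re = ρVD/μ = 932 · 0.07654 · 0.177 / 0.0105 = 1203.
Re < 2300 → laminar flow, so f = 64/Re = 64/1203 = 0.05322 (the turbulent correlation is not needed).
Darcy-Weisbach: ΔP = f(L/D)(ρV²/2) = 0.05322·(273/0.177)·(932·0.07654²/2) = 0.05322·1542·2.73 = 224.1 Pa.
ΔP = 224.1 Pa = 0.00224 bar.

ΔP ≈ 0.00224 bar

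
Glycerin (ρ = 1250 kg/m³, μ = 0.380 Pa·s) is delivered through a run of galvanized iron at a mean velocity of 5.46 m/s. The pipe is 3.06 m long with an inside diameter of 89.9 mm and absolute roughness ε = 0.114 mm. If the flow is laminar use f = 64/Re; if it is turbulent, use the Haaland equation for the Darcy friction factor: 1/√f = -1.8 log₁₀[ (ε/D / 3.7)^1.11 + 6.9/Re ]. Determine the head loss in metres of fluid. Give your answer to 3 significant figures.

h_f ≈ 2.05 m

Reynolds number Re = ρVD/μ = 1250 · 5.46 · 0.0899 / 0.38 = 1615.
Re < 2300 → laminar flow, so f = 64/Re = 64/1615 = 0.03964 (the turbulent correlation is not needed).
Darcy-Weisbach: ΔP = f(L/D)(ρV²/2) = 0.03964·(3.06/0.0899)·(1250·5.46²/2) = 0.03964·34.04·1.863e+04 = 2.514e+04 Pa.
Head loss h_f = ΔP/(ρg) = 2.514e+04/(1250·9.81) = 2.05 m.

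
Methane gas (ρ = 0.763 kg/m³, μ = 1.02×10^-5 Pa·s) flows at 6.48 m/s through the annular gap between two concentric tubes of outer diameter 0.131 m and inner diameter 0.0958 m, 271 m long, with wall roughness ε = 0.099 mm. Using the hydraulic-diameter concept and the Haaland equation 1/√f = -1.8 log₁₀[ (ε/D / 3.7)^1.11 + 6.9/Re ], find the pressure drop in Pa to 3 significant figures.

Hydraulic diameter D_h = 4A/P = D_o - D_i = 0.131 - 0.0958 = 0.0352 m.
Re = ρVD_h/μ = 0.763·6.48·0.0352/1.02e-05 = 1.706e+04.
ε/D_h = 9.9e-05/0.0352 = 0.00281; Haaland gives 1/√f = -1.8 log₁₀[0.000345+0.000404] = 5.626, so f = 0.0316.
ΔP = f(L/D_h)(ρV²/2) = 0.0316·271/0.0352·16.02 = 3897 Pa.

ΔP ≈ 3900 Pa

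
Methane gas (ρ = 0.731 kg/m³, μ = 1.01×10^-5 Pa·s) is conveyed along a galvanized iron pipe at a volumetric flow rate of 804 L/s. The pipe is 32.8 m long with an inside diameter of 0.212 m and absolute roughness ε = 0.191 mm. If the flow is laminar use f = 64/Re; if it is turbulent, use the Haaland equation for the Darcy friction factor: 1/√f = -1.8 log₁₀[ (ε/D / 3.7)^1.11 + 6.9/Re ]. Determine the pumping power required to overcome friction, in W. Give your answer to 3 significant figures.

P ≈ 471 W

Q = 804 L/s = 804/1000 = 0.804 m³/s.
Cross-sectional area A = πD²/4 = π(0.212)²/4 = 0.0353 m²; mean velocity V = Q/A = 0.804/0.0353 = 22.78 m/s.
Reynolds number Re = ρVD/μ = 0.731 · 22.78 · 0.212 / 1.01e-05 = 3.495e+05.
Re > 4000 → turbulent. Relative roughness ε/D = 0.000191/0.212 = 0.000901. Haaland: 1/√f = -1.8 log₁₀[(0.000901/3.7)^1.11 + 6.9/3.495e+05] = -1.8 log₁₀[9.75e-05 + 1.97e-05] = 7.076, so f = 0.01997.
Darcy-Weisbach: ΔP = f(L/D)(ρV²/2) = 0.01997·(32.8/0.212)·(0.731·22.78²/2) = 0.01997·154.7·189.6 = 586 Pa.
Pumping power P = QΔP = 0.804·586 = 471.1 W = 471 W.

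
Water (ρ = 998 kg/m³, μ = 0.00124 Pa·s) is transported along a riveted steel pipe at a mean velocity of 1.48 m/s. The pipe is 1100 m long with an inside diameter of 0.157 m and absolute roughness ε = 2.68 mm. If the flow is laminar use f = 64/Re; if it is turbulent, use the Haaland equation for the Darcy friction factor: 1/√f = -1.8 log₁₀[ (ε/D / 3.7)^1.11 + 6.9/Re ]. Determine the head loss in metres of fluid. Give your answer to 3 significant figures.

h_f ≈ 36.1 m

Reynolds number Re = ρVD/μ = 998 · 1.48 · 0.157 / 0.00124 = 1.87e+05.
Re > 4000 → turbulent. Relative roughness ε/D = 0.00268/0.157 = 0.0171. Haaland: 1/√f = -1.8 log₁₀[(0.0171/3.7)^1.11 + 6.9/1.87e+05] = -1.8 log₁₀[0.00255 + 3.69e-05] = 4.656, so f = 0.04613.
Darcy-Weisbach: ΔP = f(L/D)(ρV²/2) = 0.04613·(1100/0.157)·(998·1.48²/2) = 0.04613·7006·1093 = 3.533e+05 Pa.
Head loss h_f = ΔP/(ρg) = 3.533e+05/(998·9.81) = 36.1 m.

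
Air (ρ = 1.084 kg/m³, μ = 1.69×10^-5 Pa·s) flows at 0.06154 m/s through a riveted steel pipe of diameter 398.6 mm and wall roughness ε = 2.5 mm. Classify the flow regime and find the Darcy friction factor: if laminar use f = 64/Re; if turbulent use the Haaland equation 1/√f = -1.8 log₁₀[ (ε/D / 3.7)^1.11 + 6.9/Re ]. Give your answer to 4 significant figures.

f ≈ 0.04068

Re = ρVD/μ = 1.084·0.06154·0.3986/1.69e-05 = 1573.
Re < 2300 → laminar, so f = 64/Re = 0.04068 (roughness is irrelevant in laminar flow).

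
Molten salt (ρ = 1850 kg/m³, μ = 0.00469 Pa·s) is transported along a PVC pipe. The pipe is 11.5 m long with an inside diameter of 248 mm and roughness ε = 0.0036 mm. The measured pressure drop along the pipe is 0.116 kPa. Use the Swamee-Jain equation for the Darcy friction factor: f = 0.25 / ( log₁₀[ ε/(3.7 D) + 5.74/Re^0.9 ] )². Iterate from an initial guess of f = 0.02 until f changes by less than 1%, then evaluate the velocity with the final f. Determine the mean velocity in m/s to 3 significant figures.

V ≈ 0.345 m/s

Rearranging Darcy-Weisbach: V = √(2·ΔP·D/(f·L·ρ)). With ε/D = 3.6e-06/0.248 = 1.45e-05, iterate starting from f = 0.02:
  f = 0.02 → V = √(2·116·0.248/(0.02·11.5·1850)) = 0.3677 m/s; Re = ρVD/μ = 3.597e+04; f → 0.02244
  f = 0.02244 → V = 0.3472 m/s; Re = 3.396e+04; f → 0.02274
  f = 0.02274 → V = 0.3448 m/s; Re = 3.373e+04; f → 0.02278
Converged (Δf/f < 1%). With the final f = 0.02278: V = √(2·116·0.248/(0.02278·11.5·1850)) = 0.3446 m/s.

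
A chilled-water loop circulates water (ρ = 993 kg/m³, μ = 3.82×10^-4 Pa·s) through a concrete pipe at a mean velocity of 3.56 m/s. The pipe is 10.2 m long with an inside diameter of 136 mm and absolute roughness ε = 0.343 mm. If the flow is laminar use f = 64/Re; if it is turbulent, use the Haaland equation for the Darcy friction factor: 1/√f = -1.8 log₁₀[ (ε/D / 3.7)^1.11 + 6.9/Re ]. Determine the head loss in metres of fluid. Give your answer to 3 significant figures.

h_f ≈ 1.22 m

Reynolds number Re = ρVD/μ = 993 · 3.56 · 0.136 / 0.000382 = 1.259e+06.
Re > 4000 → turbulent. Relative roughness ε/D = 0.000343/0.136 = 0.00252. Haaland: 1/√f = -1.8 log₁₀[(0.00252/3.7)^1.11 + 6.9/1.259e+06] = -1.8 log₁₀[0.000306 + 5.48e-06] = 6.313, so f = 0.02509.
Darcy-Weisbach: ΔP = f(L/D)(ρV²/2) = 0.02509·(10.2/0.136)·(993·3.56²/2) = 0.02509·75·6292 = 1.184e+04 Pa.
Head loss h_f = ΔP/(ρg) = 1.184e+04/(993·9.81) = 1.22 m.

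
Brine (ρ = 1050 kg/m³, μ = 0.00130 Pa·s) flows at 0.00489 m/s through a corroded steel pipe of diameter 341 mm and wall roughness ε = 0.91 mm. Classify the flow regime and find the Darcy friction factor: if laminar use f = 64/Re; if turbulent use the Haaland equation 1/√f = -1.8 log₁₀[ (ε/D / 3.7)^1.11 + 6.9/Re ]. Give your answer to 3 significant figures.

Re = ρVD/μ = 1050·0.00489·0.341/0.0013 = 1347.
Re < 2300 → laminar, so f = 64/Re = 0.04752 (roughness is irrelevant in laminar flow).

f ≈ 0.0475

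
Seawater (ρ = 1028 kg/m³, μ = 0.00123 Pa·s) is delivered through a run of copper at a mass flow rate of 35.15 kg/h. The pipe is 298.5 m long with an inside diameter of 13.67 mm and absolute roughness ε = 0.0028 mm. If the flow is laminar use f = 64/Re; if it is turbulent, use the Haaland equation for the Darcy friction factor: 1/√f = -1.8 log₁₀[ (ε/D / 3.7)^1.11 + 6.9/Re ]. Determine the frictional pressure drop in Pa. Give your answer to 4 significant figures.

ΔP ≈ 4069 Pa

ṁ = 35.15 kg/h = 35.15/3600 = 0.009764 kg/s.
A = πD²/4 = π(0.01367)²/4 = 0.0001468 m²; mean velocity V = ṁ/(ρA) = 0.009764/(1028 · 0.0001468) = 0.06471 m/s.
Reynolds number Re = ρVD/μ = 1028 · 0.06471 · 0.01367 / 0.00123 = 739.4.
Re < 2300 → laminar flow, so f = 64/Re = 64/739.4 = 0.08656 (the turbulent correlation is not needed).
Darcy-Weisbach: ΔP = f(L/D)(ρV²/2) = 0.08656·(298.5/0.01367)·(1028·0.06471²/2) = 0.08656·2.184e+04·2.153 = 4069 Pa.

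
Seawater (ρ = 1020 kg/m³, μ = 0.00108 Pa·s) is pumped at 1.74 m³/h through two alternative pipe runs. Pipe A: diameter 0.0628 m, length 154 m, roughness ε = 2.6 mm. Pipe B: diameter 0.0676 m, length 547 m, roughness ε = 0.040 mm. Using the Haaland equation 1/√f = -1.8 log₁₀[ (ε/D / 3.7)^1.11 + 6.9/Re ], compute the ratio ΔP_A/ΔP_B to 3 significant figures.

Pipe A: V = Q/A = 0.0004833/0.003097 = 0.156 m/s; Re = 9255; ε/D = 0.0414; Haaland → f = 0.06862; ΔP_A = f(L/D)(ρV²/2) = 2090 Pa.
Pipe B: V = Q/A = 0.0004833/0.003589 = 0.1347 m/s; Re = 8598; ε/D = 0.000592; Haaland → f = 0.03288; ΔP_B = f(L/D)(ρV²/2) = 2461 Pa.
ΔP_A/ΔP_B = 2090/2461 = 0.849.

ΔP_A/ΔP_B ≈ 0.849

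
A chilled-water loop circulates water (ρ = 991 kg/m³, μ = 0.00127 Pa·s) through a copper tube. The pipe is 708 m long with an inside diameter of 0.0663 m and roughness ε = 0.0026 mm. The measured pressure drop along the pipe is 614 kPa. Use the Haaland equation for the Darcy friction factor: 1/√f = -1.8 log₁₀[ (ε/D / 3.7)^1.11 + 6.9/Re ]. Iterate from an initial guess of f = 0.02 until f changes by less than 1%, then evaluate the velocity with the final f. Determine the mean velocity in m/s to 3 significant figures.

Rearranging Darcy-Weisbach: V = √(2·ΔP·D/(f·L·ρ)). With ε/D = 2.6e-06/0.0663 = 3.92e-05, iterate starting from f = 0.02:
  f = 0.02 → V = √(2·6.14e+05·0.0663/(0.02·708·991)) = 2.409 m/s; Re = ρVD/μ = 1.246e+05; f → 0.01722
  f = 0.01722 → V = 2.596 m/s; Re = 1.343e+05; f → 0.01697
  f = 0.01697 → V = 2.615 m/s; Re = 1.353e+05; f → 0.01695
Converged (Δf/f < 1%). With the final f = 0.01695: V = √(2·6.14e+05·0.0663/(0.01695·708·991)) = 2.617 m/s.

V ≈ 2.62 m/s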